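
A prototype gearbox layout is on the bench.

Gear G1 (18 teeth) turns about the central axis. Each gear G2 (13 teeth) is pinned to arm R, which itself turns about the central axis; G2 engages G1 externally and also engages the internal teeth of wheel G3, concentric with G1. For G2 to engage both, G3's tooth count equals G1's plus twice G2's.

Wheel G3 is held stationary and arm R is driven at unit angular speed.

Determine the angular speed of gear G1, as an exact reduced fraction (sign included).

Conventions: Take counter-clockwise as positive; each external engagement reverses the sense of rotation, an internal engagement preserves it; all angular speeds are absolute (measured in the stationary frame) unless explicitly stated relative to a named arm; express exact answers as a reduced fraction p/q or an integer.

class = planetary set [G3 = 18+2·13 = 44; Willis about the carrier]
ring teeth: 18 + 2·13 = 44
18(ω_sun−ω_arm) = −44(ω_ring−ω_arm),  ω_ring = 0, ω_arm = 1
ω_sun = 1 − (44/18)(0−1) = 31/9
exact speed ratio = 31/9

31/9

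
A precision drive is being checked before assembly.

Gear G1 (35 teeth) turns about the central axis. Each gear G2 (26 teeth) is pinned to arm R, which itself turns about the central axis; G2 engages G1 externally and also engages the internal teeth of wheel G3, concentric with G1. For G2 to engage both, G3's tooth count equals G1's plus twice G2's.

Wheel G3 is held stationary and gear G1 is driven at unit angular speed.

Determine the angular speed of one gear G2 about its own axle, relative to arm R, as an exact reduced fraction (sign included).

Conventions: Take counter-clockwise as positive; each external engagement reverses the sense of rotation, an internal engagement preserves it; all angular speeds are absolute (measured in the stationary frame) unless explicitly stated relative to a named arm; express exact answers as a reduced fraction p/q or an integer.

-3045/3172

class = planetary set [G3 = 35+2·26 = 87; Willis about the carrier]
ring teeth: 35 + 2·26 = 87
35(ω_sun−ω_arm) = −87(ω_ring−ω_arm),  ω_ring = 0, ω_sun = 1
35(1−ω_arm) = −87(0−ω_arm)  ⇒  122·ω_arm = 35  ⇒  ω_arm = 35/122
sun–planet mesh: 35·(1−35/122) = −26·(ω_p−ω_arm)  ⇒  ω_p−ω_arm = -3045/3172
exact speed ratio = -3045/3172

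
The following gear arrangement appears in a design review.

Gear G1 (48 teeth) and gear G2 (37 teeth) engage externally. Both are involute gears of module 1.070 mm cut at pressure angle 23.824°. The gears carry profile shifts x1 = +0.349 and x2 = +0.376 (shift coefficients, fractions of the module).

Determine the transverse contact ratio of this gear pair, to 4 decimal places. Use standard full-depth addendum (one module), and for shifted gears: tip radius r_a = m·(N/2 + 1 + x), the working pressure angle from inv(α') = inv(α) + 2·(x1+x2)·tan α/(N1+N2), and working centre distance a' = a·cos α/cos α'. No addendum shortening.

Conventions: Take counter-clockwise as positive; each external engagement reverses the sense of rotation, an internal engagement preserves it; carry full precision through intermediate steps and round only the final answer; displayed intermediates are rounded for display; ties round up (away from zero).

recognized (one external pair, fixed centres): single-mesh tooth geometry, m = 1.070, N1 = 48, N2 = 37
base radii: r_b1 = 23.491821, r_b2 = 18.108279
tip radii: r_a1 = 27.123430, r_a2 = 21.267320
inv(α') = inv(23.824°) + 2·(+0.349+0.376)·tan α/(48+37) = 0.03327814  ⇒  α' = 25.83774°
a' = a·cos α / cos α' = 45.4750·cos 23.824°/cos 25.83774° = 46.220697
action lengths: √(r_a1²−r_b1²) = 13.557831, √(r_a2²−r_b2²) = 11.152988
base pitch p_b = π·m·cos α = 3.075072
CR = (13.557831 + 11.152988 − 46.220697·sin 25.83774°)/3.075072 = 1.485079
contact ratio ≈ 1.4851

1.4851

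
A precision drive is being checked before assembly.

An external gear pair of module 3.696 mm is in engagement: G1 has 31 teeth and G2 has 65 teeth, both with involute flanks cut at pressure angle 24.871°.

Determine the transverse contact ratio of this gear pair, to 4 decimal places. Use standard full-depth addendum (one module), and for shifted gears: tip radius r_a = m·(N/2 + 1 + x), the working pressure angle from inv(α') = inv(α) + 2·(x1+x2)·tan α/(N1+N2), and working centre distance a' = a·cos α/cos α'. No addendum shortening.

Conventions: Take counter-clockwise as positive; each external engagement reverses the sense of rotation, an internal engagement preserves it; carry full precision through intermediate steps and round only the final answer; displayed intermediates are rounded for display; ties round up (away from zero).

single-mesh involute tooth geometry (31T engaging 65T at module 3.696)
base radii: r_b1 = 51.974939, r_b2 = 108.979711
tip radii: r_a1 = 60.984000, r_a2 = 123.816000
no profile shift: α' = α, a' = a
action lengths: √(r_a1²−r_b1²) = 31.900689, √(r_a2²−r_b2²) = 58.769247
base pitch p_b = π·m·cos α = 10.534457
CR = (31.900689 + 58.769247 − 177.408000·sin 24.87100°)/10.534457 = 1.524167
contact ratio ≈ 1.5242

1.5242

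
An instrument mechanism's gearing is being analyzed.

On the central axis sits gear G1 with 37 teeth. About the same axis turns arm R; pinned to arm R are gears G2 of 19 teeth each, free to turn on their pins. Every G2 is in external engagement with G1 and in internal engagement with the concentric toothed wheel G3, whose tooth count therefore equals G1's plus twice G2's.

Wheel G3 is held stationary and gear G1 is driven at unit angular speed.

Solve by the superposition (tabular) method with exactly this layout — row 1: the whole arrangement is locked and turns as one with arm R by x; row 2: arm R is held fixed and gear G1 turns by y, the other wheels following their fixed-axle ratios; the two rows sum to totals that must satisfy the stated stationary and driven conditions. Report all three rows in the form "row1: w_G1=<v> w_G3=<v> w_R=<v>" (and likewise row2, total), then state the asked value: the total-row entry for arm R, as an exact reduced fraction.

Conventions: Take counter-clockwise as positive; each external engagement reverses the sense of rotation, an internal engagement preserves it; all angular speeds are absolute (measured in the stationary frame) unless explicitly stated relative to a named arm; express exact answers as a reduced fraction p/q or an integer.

class = planetary set [G3 = 37+2·19 = 75; Willis about the carrier]
row 1: whole set turns with the arm by x
row 2: sun turns y, ring = −(37/75)·y, arm 0
boundary: total ω_ring = x − (37/75)·y = 0 and total ω_sun = x + y = 1  ⇒  y = 75/112, x = 37/112
row 2 ring = −(37/75)·75/112 = -37/112
totals (row 1 + row 2): sun 37/112 + 75/112 = 1, ring 37/112 + (-37/112) = 0, arm 37/112 + 0 = 37/112
asked cell (total, arm) = 37/112

row1: w_G1=37/112 w_G3=37/112 w_R=37/112
row2: w_G1=75/112 w_G3=-37/112 w_R=0
total: w_G1=1 w_G3=0 w_R=37/112
asked value: 37/112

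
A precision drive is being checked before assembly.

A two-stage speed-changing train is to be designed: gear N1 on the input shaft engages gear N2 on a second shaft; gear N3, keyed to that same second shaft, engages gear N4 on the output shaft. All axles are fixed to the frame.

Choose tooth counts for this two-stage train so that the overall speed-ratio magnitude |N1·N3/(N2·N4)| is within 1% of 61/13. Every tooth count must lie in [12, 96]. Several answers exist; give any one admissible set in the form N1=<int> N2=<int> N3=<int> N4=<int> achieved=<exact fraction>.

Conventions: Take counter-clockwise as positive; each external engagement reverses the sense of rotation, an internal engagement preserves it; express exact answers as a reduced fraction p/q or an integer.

N1=12 N2=13 N3=61 N4=12 achieved=61/13

2-stage fixed-axis compound train for ratio 61/13
target = 61/13 in lowest terms: an exact hit needs N1·N3 = k·61 and N2·N4 = k·13 for one integer k, every count in [12, 96]; additionally prefer no 1:1 stage (N1 ≠ N2, N3 ≠ N4)
k = 1…11: no 1:1-free in-range split of k·61 and k·13 into factor pairs; take k = 12
k = 12: N1·N3 = 732 = 12·61, N2·N4 = 156 = 13·12
achieved = 12·61/(13·12) = 61/13; |achieved − target| = 0 ≤ 61/1300 ✓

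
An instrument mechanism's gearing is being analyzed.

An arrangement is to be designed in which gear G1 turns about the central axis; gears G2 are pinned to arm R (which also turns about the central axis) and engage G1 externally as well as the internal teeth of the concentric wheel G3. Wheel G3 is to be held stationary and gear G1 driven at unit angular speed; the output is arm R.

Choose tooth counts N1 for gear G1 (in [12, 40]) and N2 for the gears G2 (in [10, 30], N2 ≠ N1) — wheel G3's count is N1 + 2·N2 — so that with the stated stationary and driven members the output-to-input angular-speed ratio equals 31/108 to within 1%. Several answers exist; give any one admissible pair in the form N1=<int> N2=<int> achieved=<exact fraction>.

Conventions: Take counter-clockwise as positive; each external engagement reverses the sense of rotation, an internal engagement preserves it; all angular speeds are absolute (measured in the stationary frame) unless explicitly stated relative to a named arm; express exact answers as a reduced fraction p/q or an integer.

topology: planetary set — design target 31/108, arm = carrier (Willis)
Willis with ω_ring = 0: ω_arm/ω_sun = N1/(N1+N3); set equal to 31/108  ⇒  N3/N1 = 1/(31/108) − 1 = 77/31
N3 = N1 + 2·N2  ⇒  N2/N1 = (N3/N1 − 1)/2 = (77/31 − 1)/2 = 23/31
smallest multiple with N1 ≥ 12 and N2 ≥ 10: k = 1  ⇒  N1 = 1·31 = 31, N2 = 1·23 = 23 (N1 ≤ 40, N2 ≤ 30, N2 ≠ N1 ✓), N3 = 31 + 2·23 = 77
check: N1/(N1+N3) with N1 = 31, N3 = 77 gives 31/108; |achieved − target| = 0 ≤ 31/10800 ✓

N1=31 N2=23 achieved=31/108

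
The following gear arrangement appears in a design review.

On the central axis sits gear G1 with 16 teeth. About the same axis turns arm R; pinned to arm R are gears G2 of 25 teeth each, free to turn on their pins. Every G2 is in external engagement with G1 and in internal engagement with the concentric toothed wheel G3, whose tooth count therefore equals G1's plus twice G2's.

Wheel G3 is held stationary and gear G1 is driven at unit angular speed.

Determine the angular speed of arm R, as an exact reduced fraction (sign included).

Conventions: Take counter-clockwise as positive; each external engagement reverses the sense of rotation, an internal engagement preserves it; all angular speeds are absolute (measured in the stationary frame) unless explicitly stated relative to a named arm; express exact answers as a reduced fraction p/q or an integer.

planetary set (16T centre, 25T on arm, 66T internal) — Willis relation
ring teeth: 16 + 2·25 = 66
16(ω_sun−ω_arm) = −66(ω_ring−ω_arm),  ω_ring = 0, ω_sun = 1
16(1−ω_arm) = −66(0−ω_arm)  ⇒  82·ω_arm = 16  ⇒  ω_arm = 8/41
exact speed ratio = 8/41

8/41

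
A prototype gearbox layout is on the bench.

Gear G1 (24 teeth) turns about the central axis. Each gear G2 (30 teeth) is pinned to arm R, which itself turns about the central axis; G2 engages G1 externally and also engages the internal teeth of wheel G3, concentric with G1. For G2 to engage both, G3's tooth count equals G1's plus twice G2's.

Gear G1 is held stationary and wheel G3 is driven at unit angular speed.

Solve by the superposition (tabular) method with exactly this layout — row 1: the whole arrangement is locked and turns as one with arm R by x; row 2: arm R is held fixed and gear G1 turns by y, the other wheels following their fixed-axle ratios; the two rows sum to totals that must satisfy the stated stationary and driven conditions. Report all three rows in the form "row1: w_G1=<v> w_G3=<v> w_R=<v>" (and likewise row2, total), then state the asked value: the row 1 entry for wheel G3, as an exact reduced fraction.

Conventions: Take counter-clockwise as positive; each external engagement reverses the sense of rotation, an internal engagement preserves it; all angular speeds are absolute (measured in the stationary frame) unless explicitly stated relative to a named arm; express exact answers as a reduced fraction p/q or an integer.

row1: w_G1=7/9 w_G3=7/9 w_R=7/9
row2: w_G1=-7/9 w_G3=2/9 w_R=0
total: w_G1=0 w_G3=1 w_R=7/9
asked value: 7/9

topology: planetary set — G1 24T / G2 30T / G3 84T, arm = carrier (Willis)
superposition row 1 [locked train]: every member turns x
row 2: sun turns y, ring = −(24/84)·y, arm 0
boundary: total ω_sun = x + y = 0 and total ω_ring = x − (24/84)·y = 1  ⇒  y = -7/9, x = 7/9
row 2 ring = −(24/84)·(-7/9) = 2/9
totals (row 1 + row 2): sun 7/9 + (-7/9) = 0, ring 7/9 + 2/9 = 1, arm 7/9 + 0 = 7/9
asked cell (row1, ring) = 7/9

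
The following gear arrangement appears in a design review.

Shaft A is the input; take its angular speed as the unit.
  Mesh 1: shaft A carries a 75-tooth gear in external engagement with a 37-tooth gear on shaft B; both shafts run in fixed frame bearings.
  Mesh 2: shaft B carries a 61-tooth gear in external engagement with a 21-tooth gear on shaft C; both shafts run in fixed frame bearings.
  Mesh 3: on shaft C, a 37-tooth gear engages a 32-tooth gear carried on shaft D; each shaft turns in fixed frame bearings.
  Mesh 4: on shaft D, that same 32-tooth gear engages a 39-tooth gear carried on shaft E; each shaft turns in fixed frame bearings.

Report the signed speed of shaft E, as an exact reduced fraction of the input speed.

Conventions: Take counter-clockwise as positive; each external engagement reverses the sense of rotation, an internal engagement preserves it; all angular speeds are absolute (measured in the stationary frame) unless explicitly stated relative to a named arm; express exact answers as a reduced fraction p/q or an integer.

4-mesh fixed-axis compound train (all bearings frame-fixed)
mesh 1 [75T→37T]: |ω|/ω_in = 1×75/37 = 75/37, sense flips to −
mesh 2 [61T→21T]: |ω|/ω_in = (75/37)×61/21 = 1525/259, sense flips to +
mesh 3 [37T→32T]: |ω|/ω_in = (1525/259)×37/32 = 1525/224, sense flips to −
mesh 4 [32T→39T]: |ω|/ω_in = (1525/224)×32/39 = 1525/273, sense flips to +
signed output speed (× input speed) = 1525/273

1525/273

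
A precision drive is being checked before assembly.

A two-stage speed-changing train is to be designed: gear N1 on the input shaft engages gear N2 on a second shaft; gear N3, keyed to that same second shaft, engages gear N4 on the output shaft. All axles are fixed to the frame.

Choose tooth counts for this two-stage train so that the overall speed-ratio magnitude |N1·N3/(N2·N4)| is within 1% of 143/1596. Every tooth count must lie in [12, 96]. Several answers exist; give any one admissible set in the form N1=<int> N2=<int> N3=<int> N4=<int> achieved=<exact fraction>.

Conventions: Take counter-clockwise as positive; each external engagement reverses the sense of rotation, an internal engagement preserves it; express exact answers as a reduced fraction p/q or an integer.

N1=13 N2=38 N3=22 N4=84 achieved=143/1596

2-stage fixed-axis compound train for ratio 143/1596
target = 143/1596 in lowest terms: an exact hit needs N1·N3 = k·143 and N2·N4 = k·1596 for one integer k, every count in [12, 96]; additionally prefer no 1:1 stage (N1 ≠ N2, N3 ≠ N4)
k = 1: no 1:1-free in-range split of k·143 and k·1596 into factor pairs; take k = 2
k = 2: N1·N3 = 286 = 13·22, N2·N4 = 3192 = 38·84
achieved = 13·22/(38·84) = 143/1596; |achieved − target| = 0 ≤ 143/159600 ✓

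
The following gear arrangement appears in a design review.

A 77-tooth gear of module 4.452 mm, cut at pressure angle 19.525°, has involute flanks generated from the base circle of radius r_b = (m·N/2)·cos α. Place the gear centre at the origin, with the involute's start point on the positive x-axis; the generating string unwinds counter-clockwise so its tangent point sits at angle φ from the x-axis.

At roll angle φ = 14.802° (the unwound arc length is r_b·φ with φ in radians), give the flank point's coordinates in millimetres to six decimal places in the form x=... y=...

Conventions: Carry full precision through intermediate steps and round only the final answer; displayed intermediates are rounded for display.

recognized (one wheel, involute flank): single-mesh tooth geometry, m = 4.452, N = 77
pitch radius r_p = m·N/2 = 4.452·77/2 = 171.402000
base radius r_b = r_p·cos α = 171.402000·cos 19.525° = 161.545657
roll angle φ = 14.802° = 0.25834364 rad
x = r_b·(cos φ + φ·sin φ) = 166.846935
y = r_b·(sin φ − φ·cos φ) = 0.922287

x=166.846935 y=0.922287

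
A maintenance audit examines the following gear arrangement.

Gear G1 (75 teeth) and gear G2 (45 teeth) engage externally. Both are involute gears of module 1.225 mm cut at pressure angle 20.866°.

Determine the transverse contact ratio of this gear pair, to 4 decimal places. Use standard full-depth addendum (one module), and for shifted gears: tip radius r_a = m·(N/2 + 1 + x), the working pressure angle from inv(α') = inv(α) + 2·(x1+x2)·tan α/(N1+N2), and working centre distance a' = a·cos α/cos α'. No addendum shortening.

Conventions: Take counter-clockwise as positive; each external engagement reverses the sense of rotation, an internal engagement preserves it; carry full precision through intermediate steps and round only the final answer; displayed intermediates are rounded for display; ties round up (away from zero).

recognized (one external pair, fixed centres): single-mesh tooth geometry, m = 1.225, N1 = 75, N2 = 45
base radii: r_b1 = 42.924735, r_b2 = 25.754841
tip radii: r_a1 = 47.162500, r_a2 = 28.787500
no profile shift: α' = α, a' = a
action lengths: √(r_a1²−r_b1²) = 19.538898, √(r_a2²−r_b2²) = 12.861117
base pitch p_b = π·m·cos α = 3.596054
CR = (19.538898 + 12.861117 − 73.500000·sin 20.86600°)/3.596054 = 1.729819
contact ratio ≈ 1.7298

1.7298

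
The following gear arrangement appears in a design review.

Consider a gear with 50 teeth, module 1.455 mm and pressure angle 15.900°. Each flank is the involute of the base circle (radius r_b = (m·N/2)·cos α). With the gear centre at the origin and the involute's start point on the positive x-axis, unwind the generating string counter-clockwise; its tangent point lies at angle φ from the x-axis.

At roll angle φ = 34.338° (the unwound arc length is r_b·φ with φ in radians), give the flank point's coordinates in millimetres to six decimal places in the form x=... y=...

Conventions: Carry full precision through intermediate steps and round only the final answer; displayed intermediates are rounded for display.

topology: single-mesh involute geometry — m = 1.455, N = 50
pitch radius r_p = m·N/2 = 1.455·50/2 = 36.375000
base radius r_b = r_p·cos α = 36.375000·cos 15.900° = 34.983340
roll angle φ = 34.338° = 0.59931116 rad
x = r_b·(cos φ + φ·sin φ) = 40.712915
y = r_b·(sin φ − φ·cos φ) = 2.421127

x=40.712915 y=2.421127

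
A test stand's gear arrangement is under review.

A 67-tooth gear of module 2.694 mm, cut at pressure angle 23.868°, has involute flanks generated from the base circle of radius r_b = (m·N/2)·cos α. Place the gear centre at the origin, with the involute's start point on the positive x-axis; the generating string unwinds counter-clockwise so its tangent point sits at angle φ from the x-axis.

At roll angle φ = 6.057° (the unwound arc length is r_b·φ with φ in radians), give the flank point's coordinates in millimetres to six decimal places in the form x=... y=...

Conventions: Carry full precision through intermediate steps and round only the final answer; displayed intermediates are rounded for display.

topology: single-mesh involute geometry — m = 2.694, N = 67
pitch radius r_p = m·N/2 = 2.694·67/2 = 90.249000
base radius r_b = r_p·cos α = 90.249000·cos 23.868° = 82.530913
roll angle φ = 6.057° = 0.10571459 rad
x = r_b·(cos φ + φ·sin φ) = 82.990791
y = r_b·(sin φ − φ·cos φ) = 0.032465

x=82.990791 y=0.032465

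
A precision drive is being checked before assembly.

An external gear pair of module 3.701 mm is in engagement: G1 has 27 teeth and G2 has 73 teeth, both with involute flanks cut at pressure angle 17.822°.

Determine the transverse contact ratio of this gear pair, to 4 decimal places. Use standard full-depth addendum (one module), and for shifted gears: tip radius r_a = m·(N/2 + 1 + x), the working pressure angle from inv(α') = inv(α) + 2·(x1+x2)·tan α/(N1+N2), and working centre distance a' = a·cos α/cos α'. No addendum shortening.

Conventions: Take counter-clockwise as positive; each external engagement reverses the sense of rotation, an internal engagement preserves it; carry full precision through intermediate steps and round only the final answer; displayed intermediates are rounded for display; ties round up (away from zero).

1.8423

topology: single-mesh involute geometry — m = 3.701, 27T/73T pair
base radii: r_b1 = 47.565849, r_b2 = 128.603961
tip radii: r_a1 = 53.664500, r_a2 = 138.787500
no profile shift: α' = α, a' = a
action lengths: √(r_a1²−r_b1²) = 24.846903, √(r_a2²−r_b2²) = 52.182289
base pitch p_b = π·m·cos α = 11.069076
CR = (24.846903 + 52.182289 − 185.050000·sin 17.82200°)/11.069076 = 1.842306
contact ratio ≈ 1.8423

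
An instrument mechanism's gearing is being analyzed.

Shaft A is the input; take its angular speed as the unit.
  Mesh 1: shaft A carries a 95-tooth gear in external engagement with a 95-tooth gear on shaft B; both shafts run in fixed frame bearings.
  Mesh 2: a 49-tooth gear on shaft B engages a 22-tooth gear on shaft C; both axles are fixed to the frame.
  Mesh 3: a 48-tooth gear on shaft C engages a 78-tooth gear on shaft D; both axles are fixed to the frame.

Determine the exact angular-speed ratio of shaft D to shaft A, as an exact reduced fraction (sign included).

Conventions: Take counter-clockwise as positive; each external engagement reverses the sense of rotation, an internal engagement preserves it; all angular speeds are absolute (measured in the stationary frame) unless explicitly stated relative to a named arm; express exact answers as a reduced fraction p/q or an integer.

-196/143

class = fixed-axis compound train [3 meshes; 3 ratios multiply, 3 sense flips]
mesh 1 [95T→95T]: running ratio 1, sense −
mesh 2 [49T→22T]: running ratio 49/22, sense +
mesh 3 [48T→78T]: running ratio 196/143, sense −
ω_out/ω_in = -196/143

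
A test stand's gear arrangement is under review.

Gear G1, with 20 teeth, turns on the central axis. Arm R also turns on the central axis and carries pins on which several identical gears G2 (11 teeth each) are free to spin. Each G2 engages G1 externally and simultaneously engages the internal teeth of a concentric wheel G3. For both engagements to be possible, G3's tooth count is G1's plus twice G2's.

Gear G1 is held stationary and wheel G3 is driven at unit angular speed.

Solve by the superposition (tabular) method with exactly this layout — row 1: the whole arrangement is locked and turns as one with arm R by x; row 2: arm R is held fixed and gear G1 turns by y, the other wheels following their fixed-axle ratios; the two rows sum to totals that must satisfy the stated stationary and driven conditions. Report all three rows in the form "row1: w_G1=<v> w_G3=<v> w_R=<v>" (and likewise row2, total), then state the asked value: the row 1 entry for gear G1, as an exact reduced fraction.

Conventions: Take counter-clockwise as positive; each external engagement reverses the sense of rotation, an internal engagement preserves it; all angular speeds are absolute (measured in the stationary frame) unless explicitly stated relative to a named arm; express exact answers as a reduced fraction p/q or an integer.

row1: w_G1=21/31 w_G3=21/31 w_R=21/31
row2: w_G1=-21/31 w_G3=10/31 w_R=0
total: w_G1=0 w_G3=1 w_R=21/31
asked value: 21/31

topology: planetary set — G1 20T / G2 11T / G3 42T, arm = carrier (Willis)
row 1 (train locked, turned with arm): all members turn x
row 2: sun turns y, ring = −(20/42)·y, arm 0
boundary: total ω_sun = x + y = 0 and total ω_ring = x − (20/42)·y = 1  ⇒  y = -21/31, x = 21/31
row 2 ring = −(20/42)·(-21/31) = 10/31
totals (row 1 + row 2): sun 21/31 + (-21/31) = 0, ring 21/31 + 10/31 = 1, arm 21/31 + 0 = 21/31
asked cell (row1, sun) = 21/31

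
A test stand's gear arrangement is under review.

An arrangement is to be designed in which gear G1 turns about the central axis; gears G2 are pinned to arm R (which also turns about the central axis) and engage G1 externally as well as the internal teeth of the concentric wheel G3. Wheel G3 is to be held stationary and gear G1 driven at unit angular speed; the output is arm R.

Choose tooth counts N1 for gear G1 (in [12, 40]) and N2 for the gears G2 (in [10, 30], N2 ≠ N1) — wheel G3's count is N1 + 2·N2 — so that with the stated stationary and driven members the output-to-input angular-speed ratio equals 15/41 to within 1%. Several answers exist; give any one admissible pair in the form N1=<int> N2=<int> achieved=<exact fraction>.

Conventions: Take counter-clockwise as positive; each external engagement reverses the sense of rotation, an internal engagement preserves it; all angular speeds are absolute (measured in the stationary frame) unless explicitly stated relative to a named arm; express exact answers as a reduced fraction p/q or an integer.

topology: planetary set — design target 15/41, arm = carrier (Willis)
Willis with ω_ring = 0: ω_arm/ω_sun = N1/(N1+N3); set equal to 15/41  ⇒  N3/N1 = 1/(15/41) − 1 = 26/15
N3 = N1 + 2·N2  ⇒  N2/N1 = (N3/N1 − 1)/2 = (26/15 − 1)/2 = 11/30
smallest multiple with N1 ≥ 12 and N2 ≥ 10: k = 1  ⇒  N1 = 1·30 = 30, N2 = 1·11 = 11 (N1 ≤ 40, N2 ≤ 30, N2 ≠ N1 ✓), N3 = 30 + 2·11 = 52
check: N1/(N1+N3) with N1 = 30, N3 = 52 gives 15/41; |achieved − target| = 0 ≤ 3/820 ✓

N1=30 N2=11 achieved=15/41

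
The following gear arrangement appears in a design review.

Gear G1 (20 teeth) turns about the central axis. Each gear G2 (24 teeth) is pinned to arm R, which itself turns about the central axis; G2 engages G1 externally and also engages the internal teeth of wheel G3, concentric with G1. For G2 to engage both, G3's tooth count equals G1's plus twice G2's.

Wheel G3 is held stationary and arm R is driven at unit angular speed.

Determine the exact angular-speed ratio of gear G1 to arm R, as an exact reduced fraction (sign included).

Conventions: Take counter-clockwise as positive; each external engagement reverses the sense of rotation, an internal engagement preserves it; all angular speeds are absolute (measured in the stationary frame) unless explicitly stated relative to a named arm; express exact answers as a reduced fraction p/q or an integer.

recognized (axles ride arm R): planetary set, 20/24/68 teeth
ring teeth: 20 + 2·24 = 68
20(ω_sun−ω_arm) = −68(ω_ring−ω_arm),  ω_ring = 0, ω_arm = 1
ω_sun = 1 − (68/20)(0−1) = 22/5
ω_out/ω_in = 22/5

22/5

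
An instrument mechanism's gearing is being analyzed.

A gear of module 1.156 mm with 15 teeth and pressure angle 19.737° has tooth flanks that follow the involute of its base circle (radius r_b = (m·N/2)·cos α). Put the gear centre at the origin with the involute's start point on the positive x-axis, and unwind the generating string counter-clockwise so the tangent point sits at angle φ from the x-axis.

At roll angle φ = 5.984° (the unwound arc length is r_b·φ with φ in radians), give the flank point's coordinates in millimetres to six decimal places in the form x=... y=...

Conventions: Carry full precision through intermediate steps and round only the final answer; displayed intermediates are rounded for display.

class = single-mesh tooth geometry [base-circle involute, m = 1.156, 15T]
pitch radius r_p = m·N/2 = 1.156·15/2 = 8.670000
base radius r_b = r_p·cos α = 8.670000·cos 19.737° = 8.160661
roll angle φ = 5.984° = 0.10444050 rad
x = r_b·(cos φ + φ·sin φ) = 8.205047
y = r_b·(sin φ − φ·cos φ) = 0.003096

x=8.205047 y=0.003096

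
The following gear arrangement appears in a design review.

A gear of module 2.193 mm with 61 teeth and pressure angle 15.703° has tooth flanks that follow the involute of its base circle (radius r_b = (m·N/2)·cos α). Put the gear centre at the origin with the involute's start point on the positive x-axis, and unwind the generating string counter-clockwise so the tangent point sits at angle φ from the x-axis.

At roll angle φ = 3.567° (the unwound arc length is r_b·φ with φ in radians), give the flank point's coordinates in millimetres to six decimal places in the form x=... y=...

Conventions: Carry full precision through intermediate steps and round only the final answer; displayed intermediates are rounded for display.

x=64.514794 y=0.005177

topology: single-mesh involute geometry — m = 2.193, N = 61
pitch radius r_p = m·N/2 = 2.193·61/2 = 66.886500
base radius r_b = r_p·cos α = 66.886500·cos 15.703° = 64.390134
roll angle φ = 3.567° = 0.06225589 rad
x = r_b·(cos φ + φ·sin φ) = 64.514794
y = r_b·(sin φ − φ·cos φ) = 0.005177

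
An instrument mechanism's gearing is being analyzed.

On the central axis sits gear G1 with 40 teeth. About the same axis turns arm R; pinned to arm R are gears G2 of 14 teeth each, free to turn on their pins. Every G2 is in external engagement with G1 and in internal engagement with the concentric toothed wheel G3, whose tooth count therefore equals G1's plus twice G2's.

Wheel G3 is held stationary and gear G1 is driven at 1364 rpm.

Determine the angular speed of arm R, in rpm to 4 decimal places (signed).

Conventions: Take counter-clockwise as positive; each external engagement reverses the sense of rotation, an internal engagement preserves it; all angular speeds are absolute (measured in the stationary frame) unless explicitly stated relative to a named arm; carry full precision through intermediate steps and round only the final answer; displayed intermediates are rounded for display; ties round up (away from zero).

class = planetary set [G3 = 40+2·14 = 68; Willis about the carrier]
normalise by the input: solve with ω_sun = 1, then scale by 1364 rpm
ring teeth: 40 + 2·14 = 68
40(ω_sun−ω_arm) = −68(ω_ring−ω_arm),  ω_ring = 0, ω_sun = 1
40(1−ω_arm) = −68(0−ω_arm)  ⇒  108·ω_arm = 40  ⇒  ω_arm = 10/27
scale: ω_arm = 10/27 × 1364 rpm = +505.1852 rpm

+505.1852 rpm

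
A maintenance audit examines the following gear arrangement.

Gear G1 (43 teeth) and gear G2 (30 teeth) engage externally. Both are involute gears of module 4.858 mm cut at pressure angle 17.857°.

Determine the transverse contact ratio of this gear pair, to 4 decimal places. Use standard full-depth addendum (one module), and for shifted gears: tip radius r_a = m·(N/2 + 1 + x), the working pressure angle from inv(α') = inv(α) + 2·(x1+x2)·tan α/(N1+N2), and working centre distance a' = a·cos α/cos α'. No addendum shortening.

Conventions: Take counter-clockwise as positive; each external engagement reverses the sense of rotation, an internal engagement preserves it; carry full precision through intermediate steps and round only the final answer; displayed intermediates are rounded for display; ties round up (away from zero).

class = single-mesh tooth geometry [involute pair 43T × 30T, m = 4.858]
base radii: r_b1 = 99.415245, r_b2 = 69.359473
tip radii: r_a1 = 109.305000, r_a2 = 77.728000
no profile shift: α' = α, a' = a
action lengths: √(r_a1²−r_b1²) = 45.433380, √(r_a2²−r_b2²) = 35.084262
base pitch p_b = π·m·cos α = 14.526614
CR = (45.433380 + 35.084262 − 177.317000·sin 17.85700°)/14.526614 = 1.799782
contact ratio ≈ 1.7998

1.7998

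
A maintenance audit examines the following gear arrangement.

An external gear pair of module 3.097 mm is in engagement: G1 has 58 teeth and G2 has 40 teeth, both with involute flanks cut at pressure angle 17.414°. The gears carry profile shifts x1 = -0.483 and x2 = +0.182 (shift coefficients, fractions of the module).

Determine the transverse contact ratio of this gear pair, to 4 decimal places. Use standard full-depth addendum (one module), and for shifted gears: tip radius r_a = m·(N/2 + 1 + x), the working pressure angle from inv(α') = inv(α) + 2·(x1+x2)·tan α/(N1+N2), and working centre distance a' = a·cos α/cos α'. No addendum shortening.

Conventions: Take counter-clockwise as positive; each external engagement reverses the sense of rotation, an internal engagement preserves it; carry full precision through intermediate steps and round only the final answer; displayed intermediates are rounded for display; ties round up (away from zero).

1.9615

single-mesh involute tooth geometry (58T engaging 40T at module 3.097)
base radii: r_b1 = 85.696621, r_b2 = 59.101118
tip radii: r_a1 = 91.414149, r_a2 = 65.600654
inv(α') = inv(17.414°) + 2·(-0.483+0.182)·tan α/(58+40) = 0.00779103  ⇒  α' = 16.20510°
a' = a·cos α / cos α' = 151.7530·cos 17.414°/cos 16.20510° = 150.788748
action lengths: √(r_a1²−r_b1²) = 31.821937, √(r_a2²−r_b2²) = 28.469345
base pitch p_b = π·m·cos α = 9.283582
CR = (31.821937 + 28.469345 − 150.788748·sin 16.20510°)/9.283582 = 1.961493
contact ratio ≈ 1.9615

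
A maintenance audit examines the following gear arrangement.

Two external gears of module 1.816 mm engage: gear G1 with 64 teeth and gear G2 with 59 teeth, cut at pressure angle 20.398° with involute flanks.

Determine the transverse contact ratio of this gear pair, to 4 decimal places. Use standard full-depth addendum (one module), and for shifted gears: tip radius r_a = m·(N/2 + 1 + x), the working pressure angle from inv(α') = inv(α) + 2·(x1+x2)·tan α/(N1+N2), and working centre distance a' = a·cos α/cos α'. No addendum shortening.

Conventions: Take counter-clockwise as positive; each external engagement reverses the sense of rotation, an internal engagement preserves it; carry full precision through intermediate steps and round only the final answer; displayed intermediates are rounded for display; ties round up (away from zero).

1.7660

topology: single-mesh involute geometry — m = 1.816, 64T/59T pair
base radii: r_b1 = 54.468038, r_b2 = 50.212723
tip radii: r_a1 = 59.928000, r_a2 = 55.388000
no profile shift: α' = α, a' = a
action lengths: √(r_a1²−r_b1²) = 24.991959, √(r_a2²−r_b2²) = 23.377618
base pitch p_b = π·m·cos α = 5.347387
CR = (24.991959 + 23.377618 − 111.684000·sin 20.39800°)/5.347387 = 1.765967
contact ratio ≈ 1.7660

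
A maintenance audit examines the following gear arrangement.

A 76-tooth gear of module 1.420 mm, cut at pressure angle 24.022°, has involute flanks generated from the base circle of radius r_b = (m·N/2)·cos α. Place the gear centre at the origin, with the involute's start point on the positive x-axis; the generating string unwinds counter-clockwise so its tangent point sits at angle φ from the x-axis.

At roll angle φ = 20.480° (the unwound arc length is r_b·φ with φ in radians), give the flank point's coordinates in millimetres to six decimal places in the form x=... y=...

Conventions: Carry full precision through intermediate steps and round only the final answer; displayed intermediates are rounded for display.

recognized (one wheel, involute flank): single-mesh tooth geometry, m = 1.420, N = 76
pitch radius r_p = m·N/2 = 1.420·76/2 = 53.960000
base radius r_b = r_p·cos α = 53.960000·cos 24.022° = 49.286482
roll angle φ = 20.480° = 0.35744343 rad
x = r_b·(cos φ + φ·sin φ) = 52.335187
y = r_b·(sin φ − φ·cos φ) = 0.740746

x=52.335187 y=0.740746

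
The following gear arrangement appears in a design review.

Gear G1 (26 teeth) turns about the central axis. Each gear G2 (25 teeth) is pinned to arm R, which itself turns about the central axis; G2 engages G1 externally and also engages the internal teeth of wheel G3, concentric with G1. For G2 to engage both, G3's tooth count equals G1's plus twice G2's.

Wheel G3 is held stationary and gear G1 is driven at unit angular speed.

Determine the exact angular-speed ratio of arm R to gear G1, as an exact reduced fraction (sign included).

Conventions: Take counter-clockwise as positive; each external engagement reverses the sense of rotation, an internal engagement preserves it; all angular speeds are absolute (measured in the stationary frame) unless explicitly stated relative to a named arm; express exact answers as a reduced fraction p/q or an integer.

13/51

class = planetary set [G3 = 26+2·25 = 76; Willis about the carrier]
ring teeth: 26 + 2·25 = 76
26(ω_sun−ω_arm) = −76(ω_ring−ω_arm),  ω_ring = 0, ω_sun = 1
26(1−ω_arm) = −76(0−ω_arm)  ⇒  102·ω_arm = 26  ⇒  ω_arm = 13/51
ω_out/ω_in = 13/51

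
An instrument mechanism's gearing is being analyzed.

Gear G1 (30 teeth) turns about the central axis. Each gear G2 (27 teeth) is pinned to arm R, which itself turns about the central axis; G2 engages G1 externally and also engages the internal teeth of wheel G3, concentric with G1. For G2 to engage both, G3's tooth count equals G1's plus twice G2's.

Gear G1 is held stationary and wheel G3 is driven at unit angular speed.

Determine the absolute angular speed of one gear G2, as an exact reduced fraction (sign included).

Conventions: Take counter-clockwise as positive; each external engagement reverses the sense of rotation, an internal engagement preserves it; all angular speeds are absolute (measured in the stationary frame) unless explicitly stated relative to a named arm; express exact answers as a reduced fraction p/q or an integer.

class = planetary set [G3 = 30+2·27 = 84; Willis about the carrier]
ring teeth: 30 + 2·27 = 84
30(ω_sun−ω_arm) = −84(ω_ring−ω_arm),  ω_sun = 0, ω_ring = 1
30(0−ω_arm) = −84(1−ω_arm)  ⇒  114·ω_arm = 84  ⇒  ω_arm = 14/19
sun–planet mesh: 30·(0−14/19) = −27·(ω_p−ω_arm)  ⇒  ω_p−ω_arm = 140/171
ω_p = 14/19 + 140/171 = 14/9
exact speed ratio = 14/9

14/9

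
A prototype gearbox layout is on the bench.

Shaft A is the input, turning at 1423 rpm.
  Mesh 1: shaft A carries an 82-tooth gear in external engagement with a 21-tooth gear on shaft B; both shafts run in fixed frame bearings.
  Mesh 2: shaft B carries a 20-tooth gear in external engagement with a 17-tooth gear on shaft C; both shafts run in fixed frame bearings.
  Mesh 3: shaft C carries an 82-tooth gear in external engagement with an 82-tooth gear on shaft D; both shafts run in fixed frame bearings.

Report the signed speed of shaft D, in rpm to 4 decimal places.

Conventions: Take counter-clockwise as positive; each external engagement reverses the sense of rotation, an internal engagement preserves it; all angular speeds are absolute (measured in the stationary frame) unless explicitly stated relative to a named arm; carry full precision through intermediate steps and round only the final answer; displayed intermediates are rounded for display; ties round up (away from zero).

recognized (4 fixed axles, 3 meshes): fixed-axis compound train
mesh 1 [82T→21T]: ω = 1423.0000×82/21 = 5556.4762 rpm, sense flips to −
mesh 2 [20T→17T]: ω = 5556.4762×20/17 = 6537.0308 rpm, sense flips to +
mesh 3 [82T→82T]: ω = 6537.0308×82/82 = 6537.0308 rpm, sense flips to −
signed output speed = -6537.0308 rpm

-6537.0308 rpm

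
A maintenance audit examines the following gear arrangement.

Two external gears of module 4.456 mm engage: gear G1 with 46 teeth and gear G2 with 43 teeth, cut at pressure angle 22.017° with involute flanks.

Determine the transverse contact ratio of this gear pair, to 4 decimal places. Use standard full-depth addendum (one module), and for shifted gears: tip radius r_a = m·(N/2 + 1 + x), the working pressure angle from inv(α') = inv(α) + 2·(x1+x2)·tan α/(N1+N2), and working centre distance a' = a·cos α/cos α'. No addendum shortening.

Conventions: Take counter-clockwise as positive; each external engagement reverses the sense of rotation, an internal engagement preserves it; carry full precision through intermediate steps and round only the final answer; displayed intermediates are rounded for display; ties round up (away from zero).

recognized (one external pair, fixed centres): single-mesh tooth geometry, m = 4.456, N1 = 46, N2 = 43
base radii: r_b1 = 95.013823, r_b2 = 88.817270
tip radii: r_a1 = 106.944000, r_a2 = 100.260000
no profile shift: α' = α, a' = a
action lengths: √(r_a1²−r_b1²) = 49.085563, √(r_a2²−r_b2²) = 46.514086
base pitch p_b = π·m·cos α = 12.978032
CR = (49.085563 + 46.514086 − 198.292000·sin 22.01700°)/12.978032 = 1.638431
contact ratio ≈ 1.6384

1.6384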